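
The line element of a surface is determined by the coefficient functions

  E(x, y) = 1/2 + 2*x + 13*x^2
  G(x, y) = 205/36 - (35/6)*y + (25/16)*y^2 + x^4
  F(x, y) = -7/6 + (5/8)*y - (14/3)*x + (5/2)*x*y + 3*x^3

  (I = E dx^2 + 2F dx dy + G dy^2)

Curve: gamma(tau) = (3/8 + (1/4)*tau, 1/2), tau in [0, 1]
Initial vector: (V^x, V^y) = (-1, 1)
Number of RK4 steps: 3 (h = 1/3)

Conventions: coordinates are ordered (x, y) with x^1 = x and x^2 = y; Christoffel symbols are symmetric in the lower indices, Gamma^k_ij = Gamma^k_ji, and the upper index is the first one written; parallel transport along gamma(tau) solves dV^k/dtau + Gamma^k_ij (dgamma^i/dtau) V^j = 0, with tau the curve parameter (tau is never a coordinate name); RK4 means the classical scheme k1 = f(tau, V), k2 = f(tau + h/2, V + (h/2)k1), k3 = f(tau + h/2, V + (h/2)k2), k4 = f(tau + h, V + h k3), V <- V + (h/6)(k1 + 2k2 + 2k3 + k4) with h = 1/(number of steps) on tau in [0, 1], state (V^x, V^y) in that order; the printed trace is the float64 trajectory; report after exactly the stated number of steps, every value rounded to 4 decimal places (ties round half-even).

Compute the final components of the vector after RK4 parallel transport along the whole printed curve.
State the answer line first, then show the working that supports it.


Answer: V^x = -0.6079, V^y = 1.1644

gamma'(tau) = (1/4, 0); f(tau, V)^k = -Gamma^k_ij(gamma(tau)) gamma'^i(tau) V^j; h = 1/3; intermediate values shown to 6 dp
curve data and Christoffel symbols at the stage parameters:
  tau = 0.000000: gamma = (0.375000, 0.500000), gamma' = (0.250000, 0.000000); Gamma_xxx = 2.452049, Gamma_xxy = 0.035319, Gamma_xyy = 0.071660, Gamma_yxx = 0.845995, Gamma_yxy = 0.054985, Gamma_yyy = -0.625350
  tau = 0.166667: gamma = (0.416667, 0.500000), gamma' = (0.250000, 0.000000); Gamma_xxx = 2.308027, Gamma_xxy = 0.041198, Gamma_xyy = 0.064608, Gamma_yxx = 0.907329, Gamma_yxy = 0.071775, Gamma_yyy = -0.625996
  tau = 0.333333: gamma = (0.458333, 0.500000), gamma' = (0.250000, 0.000000); Gamma_xxx = 2.175118, Gamma_xxy = 0.046734, Gamma_xyy = 0.059104, Gamma_yxx = 0.968013, Gamma_yxy = 0.090946, Gamma_yyy = -0.625503
  tau = 0.500000: gamma = (0.500000, 0.500000), gamma' = (0.250000, 0.000000); Gamma_xxx = 2.052683, Gamma_xxy = 0.051779, Gamma_xyy = 0.054820, Gamma_yxx = 1.028684, Gamma_yxy = 0.112435, Gamma_yyy = -0.623819
  tau = 0.666667: gamma = (0.541667, 0.500000), gamma' = (0.250000, 0.000000); Gamma_xxx = 1.939571, Gamma_xxy = 0.056198, Gamma_xyy = 0.051487, Gamma_yxx = 1.089412, Gamma_yxy = 0.136140, Gamma_yyy = -0.620896
  tau = 0.833333: gamma = (0.583333, 0.500000), gamma' = (0.250000, 0.000000); Gamma_xxx = 1.834521, Gamma_xxy = 0.059869, Gamma_xyy = 0.048882, Gamma_yxx = 1.149960, Gamma_yxy = 0.161927, Gamma_yyy = -0.616696
  tau = 1.000000: gamma = (0.625000, 0.500000), gamma' = (0.250000, 0.000000); Gamma_xxx = 1.736350, Gamma_xxy = 0.062687, Gamma_xyy = 0.046817, Gamma_yxx = 1.209935, Gamma_yxy = 0.189635, Gamma_yyy = -0.611186
step 0: V^x = -1.0000, V^y = 1.0000
step 1: k1 = (0.604182, 0.197752), k2 = (0.508265, 0.185456), k3 = (0.517510, 0.189119), k4 = (0.437556, 0.176087); V <- V + (h/6)(k1 + 2k2 + 2k3 + k4): V^x = -0.8282, V^y = 1.0624
step 2: k1 = (0.437919, 0.176260), k2 = (0.373396, 0.163518), k3 = (0.378942, 0.166343), k4 = (0.324611, 0.153102); V <- V + (h/6)(k1 + 2k2 + 2k3 + k4): V^x = -0.7022, V^y = 1.1173
step 3: k1 = (0.324791, 0.153216), k2 = (0.280116, 0.140046), k3 = (0.283563, 0.142276), k4 = (0.245530, 0.128591); V <- V + (h/6)(k1 + 2k2 + 2k3 + k4): V^x = -0.6079, V^y = 1.1644


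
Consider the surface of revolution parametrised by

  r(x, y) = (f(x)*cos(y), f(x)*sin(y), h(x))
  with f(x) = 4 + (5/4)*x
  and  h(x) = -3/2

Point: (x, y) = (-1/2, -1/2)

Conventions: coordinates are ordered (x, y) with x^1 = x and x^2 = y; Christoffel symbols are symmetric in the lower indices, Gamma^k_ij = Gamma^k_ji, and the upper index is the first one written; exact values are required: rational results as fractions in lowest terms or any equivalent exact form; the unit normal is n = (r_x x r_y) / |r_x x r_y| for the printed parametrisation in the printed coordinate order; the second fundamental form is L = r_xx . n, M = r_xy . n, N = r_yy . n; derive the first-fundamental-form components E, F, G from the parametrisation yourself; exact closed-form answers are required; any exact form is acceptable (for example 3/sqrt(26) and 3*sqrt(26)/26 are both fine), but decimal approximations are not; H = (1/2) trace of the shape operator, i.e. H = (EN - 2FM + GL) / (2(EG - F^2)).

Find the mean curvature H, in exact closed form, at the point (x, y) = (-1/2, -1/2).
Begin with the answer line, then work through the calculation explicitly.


Answer: H = 0

f = 27/8, f' = 5/4, f'' = 0, h' = 0, h'' = 0
E = 25/16, F = 0, G = 729/64; answer radicand W^2 = 25/16
unnormalised second-form numerators: l = 0, m = 0, n = 0; L = l/sqrt(25/16), and similarly M = m/sqrt(W^2), N = n/sqrt(W^2)
H = (E*n - 2*F*m + G*l) / (2*(EG - F^2)*sqrt(W^2)); E*n - 2*F*m + G*l = 0, EG - F^2 = 18225/1024, so H = (0)/sqrt(25/16)


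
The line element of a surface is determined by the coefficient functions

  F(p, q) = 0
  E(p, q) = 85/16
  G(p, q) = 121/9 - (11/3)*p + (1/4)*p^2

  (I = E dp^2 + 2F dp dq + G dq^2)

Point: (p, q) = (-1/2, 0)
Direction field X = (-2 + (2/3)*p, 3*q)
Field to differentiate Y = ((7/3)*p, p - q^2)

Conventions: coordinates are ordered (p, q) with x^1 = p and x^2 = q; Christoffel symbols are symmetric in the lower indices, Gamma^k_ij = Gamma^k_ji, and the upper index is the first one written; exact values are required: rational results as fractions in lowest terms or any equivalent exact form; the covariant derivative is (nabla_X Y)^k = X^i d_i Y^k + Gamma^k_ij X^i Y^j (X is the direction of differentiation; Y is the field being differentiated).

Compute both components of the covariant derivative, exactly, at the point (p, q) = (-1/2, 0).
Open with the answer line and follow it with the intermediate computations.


Answer: (nabla_X Y)^p = -49/9, (nabla_X Y)^q = -350/141

E = 85/16, F = 0, G = 2209/144 at the point
E_p = 0, E_q = 0, F_p = 0, F_q = 0, G_p = -47/12, G_q = 0
EG - F^2 = 187765/2304;  g^inv = (2304/187765) * [[2209/144, 0], [0, 85/16]]
first-kind symbols [ij,l] = (1/2)(d_i g_jl + d_j g_il - d_l g_ij): [pp,p] = E_p/2 = 0, [pp,q] = F_p - E_q/2 = 0, [pq,p] = E_q/2 = 0, [pq,q] = G_p/2 = -47/24, [qq,p] = F_q - G_p/2 = 47/24, [qq,q] = G_q/2 = 0
Gamma^p_ij = (G*[ij,p] - F*[ij,q])/(EG - F^2), Gamma^q_ij = (E*[ij,q] - F*[ij,p])/(EG - F^2)
Gamma_ppp = 0, Gamma_ppq = 0, Gamma_pqq = 94/255, Gamma_qpp = 0, Gamma_qpq = -6/47, Gamma_qqq = 0
X = (-7/3, 0), Y = (-7/6, -1/2) at the point


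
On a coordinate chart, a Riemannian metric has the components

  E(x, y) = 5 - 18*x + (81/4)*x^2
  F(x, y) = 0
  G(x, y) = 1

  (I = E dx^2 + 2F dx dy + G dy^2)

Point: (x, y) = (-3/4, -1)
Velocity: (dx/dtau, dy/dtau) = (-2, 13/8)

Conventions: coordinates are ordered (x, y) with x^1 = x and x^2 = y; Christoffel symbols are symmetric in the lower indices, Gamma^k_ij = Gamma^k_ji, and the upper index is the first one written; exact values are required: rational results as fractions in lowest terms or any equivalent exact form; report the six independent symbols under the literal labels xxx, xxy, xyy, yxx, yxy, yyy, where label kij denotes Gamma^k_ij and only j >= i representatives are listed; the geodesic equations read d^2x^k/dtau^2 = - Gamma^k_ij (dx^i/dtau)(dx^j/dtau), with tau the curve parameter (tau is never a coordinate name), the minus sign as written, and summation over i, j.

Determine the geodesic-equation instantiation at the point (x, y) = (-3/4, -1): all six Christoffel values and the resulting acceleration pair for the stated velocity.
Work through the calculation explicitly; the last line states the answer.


E = 1913/64, F = 0, G = 1 at the point
E_x = -387/8, E_y = 0, F_x = 0, F_y = 0, G_x = 0, G_y = 0
EG - F^2 = 1913/64;  g^inv = (64/1913) * [[1, 0], [0, 1913/64]]
first-kind symbols [ij,l] = (1/2)(d_i g_jl + d_j g_il - d_l g_ij): [xx,x] = E_x/2 = -387/16, [xx,y] = F_x - E_y/2 = 0, [xy,x] = E_y/2 = 0, [xy,y] = G_x/2 = 0, [yy,x] = F_y - G_x/2 = 0, [yy,y] = G_y/2 = 0
Gamma^x_ij = (G*[ij,x] - F*[ij,y])/(EG - F^2), Gamma^y_ij = (E*[ij,y] - F*[ij,x])/(EG - F^2)
Gamma_xxx = -1548/1913, Gamma_xxy = 0, Gamma_xyy = 0, Gamma_yxx = 0, Gamma_yxy = 0, Gamma_yyy = 0
d^2x/dtau^2 = -(Gamma_xxx*(-2)^2 + 2*Gamma_xxy*(-2)*(13/8) + Gamma_xyy*(13/8)^2) = 6192/1913
d^2y/dtau^2 = -(Gamma_yxx*(-2)^2 + 2*Gamma_yxy*(-2)*(13/8) + Gamma_yyy*(13/8)^2) = 0

Answer: Gamma_xxx = -1548/1913, Gamma_xxy = 0, Gamma_xyy = 0, Gamma_yxx = 0, Gamma_yxy = 0, Gamma_yyy = 0; accelerations (d^2x/dtau^2, d^2y/dtau^2) = (6192/1913, 0)


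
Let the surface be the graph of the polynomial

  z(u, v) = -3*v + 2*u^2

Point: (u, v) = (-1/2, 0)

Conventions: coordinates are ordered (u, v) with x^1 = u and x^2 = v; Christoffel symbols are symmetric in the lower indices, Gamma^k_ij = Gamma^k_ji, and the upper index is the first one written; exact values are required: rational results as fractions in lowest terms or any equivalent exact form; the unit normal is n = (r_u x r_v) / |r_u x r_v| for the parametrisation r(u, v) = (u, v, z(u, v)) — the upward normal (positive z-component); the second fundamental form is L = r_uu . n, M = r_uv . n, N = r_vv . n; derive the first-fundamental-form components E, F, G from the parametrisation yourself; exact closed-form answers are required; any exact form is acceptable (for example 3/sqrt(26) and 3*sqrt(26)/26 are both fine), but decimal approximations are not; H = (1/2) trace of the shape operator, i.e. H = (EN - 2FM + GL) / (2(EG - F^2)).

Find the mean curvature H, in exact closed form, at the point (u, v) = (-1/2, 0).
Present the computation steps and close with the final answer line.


z_u = -2, z_v = -3, z_uu = 4, z_uv = 0, z_vv = 0
E = 5, F = 6, G = 10; answer radicand W^2 = 14
unnormalised second-form numerators: l = 4, m = 0, n = 0; L = l/sqrt(14), and similarly M = m/sqrt(W^2), N = n/sqrt(W^2)
H = (E*n - 2*F*m + G*l) / (2*(EG - F^2)*sqrt(W^2)); E*n - 2*F*m + G*l = 40, EG - F^2 = 14, so H = (10/7)/sqrt(14)

Answer: H = 5*sqrt(14)/49


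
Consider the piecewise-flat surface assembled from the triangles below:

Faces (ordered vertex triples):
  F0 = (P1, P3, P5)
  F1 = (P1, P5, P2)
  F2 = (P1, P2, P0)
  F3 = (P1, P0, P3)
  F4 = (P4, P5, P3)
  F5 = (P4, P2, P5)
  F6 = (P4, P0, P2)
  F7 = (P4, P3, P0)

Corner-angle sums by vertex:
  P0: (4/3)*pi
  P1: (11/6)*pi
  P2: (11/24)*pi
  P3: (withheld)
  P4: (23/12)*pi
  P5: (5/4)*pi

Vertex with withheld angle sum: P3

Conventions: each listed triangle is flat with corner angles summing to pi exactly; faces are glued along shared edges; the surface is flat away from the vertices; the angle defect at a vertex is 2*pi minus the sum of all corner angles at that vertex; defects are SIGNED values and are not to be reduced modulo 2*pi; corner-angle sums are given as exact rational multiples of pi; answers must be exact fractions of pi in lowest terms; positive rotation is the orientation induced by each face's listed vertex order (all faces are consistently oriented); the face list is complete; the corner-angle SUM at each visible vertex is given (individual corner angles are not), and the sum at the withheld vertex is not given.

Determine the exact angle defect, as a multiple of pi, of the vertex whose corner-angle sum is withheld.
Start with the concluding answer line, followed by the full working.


Answer: defect(P3) = (19/24)*pi

V = 6, E = 12, F = 8; chi = V - E + F = 2
Gauss-Bonnet: total defect = 2*pi*chi = 4*pi; visible defects sum to (77/24)*pi


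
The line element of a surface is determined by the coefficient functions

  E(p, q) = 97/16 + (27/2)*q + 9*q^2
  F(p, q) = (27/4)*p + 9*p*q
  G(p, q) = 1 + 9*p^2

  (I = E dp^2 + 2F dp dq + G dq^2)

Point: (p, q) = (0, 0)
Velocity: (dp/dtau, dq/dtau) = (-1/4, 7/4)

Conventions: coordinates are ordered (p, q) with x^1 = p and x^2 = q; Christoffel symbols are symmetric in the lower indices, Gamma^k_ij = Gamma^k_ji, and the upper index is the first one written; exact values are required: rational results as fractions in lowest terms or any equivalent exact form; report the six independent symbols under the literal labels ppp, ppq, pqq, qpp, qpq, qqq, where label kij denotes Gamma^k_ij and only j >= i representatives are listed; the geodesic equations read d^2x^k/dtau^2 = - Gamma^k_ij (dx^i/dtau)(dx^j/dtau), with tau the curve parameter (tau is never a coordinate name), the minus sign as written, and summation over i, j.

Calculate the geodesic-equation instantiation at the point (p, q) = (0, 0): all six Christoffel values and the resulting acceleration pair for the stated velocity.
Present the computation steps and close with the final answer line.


E = 97/16, F = 0, G = 1 at the point
E_p = 0, E_q = 27/2, F_p = 27/4, F_q = 0, G_p = 0, G_q = 0
EG - F^2 = 97/16;  g^inv = (16/97) * [[1, 0], [0, 97/16]]
first-kind symbols [ij,l] = (1/2)(d_i g_jl + d_j g_il - d_l g_ij): [pp,p] = E_p/2 = 0, [pp,q] = F_p - E_q/2 = 0, [pq,p] = E_q/2 = 27/4, [pq,q] = G_p/2 = 0, [qq,p] = F_q - G_p/2 = 0, [qq,q] = G_q/2 = 0
Gamma^p_ij = (G*[ij,p] - F*[ij,q])/(EG - F^2), Gamma^q_ij = (E*[ij,q] - F*[ij,p])/(EG - F^2)
Gamma_ppp = 0, Gamma_ppq = 108/97, Gamma_pqq = 0, Gamma_qpp = 0, Gamma_qpq = 0, Gamma_qqq = 0
d^2p/dtau^2 = -(Gamma_ppp*(-1/4)^2 + 2*Gamma_ppq*(-1/4)*(7/4) + Gamma_pqq*(7/4)^2) = 189/194
d^2q/dtau^2 = -(Gamma_qpp*(-1/4)^2 + 2*Gamma_qpq*(-1/4)*(7/4) + Gamma_qqq*(7/4)^2) = 0

Answer: Gamma_ppp = 0, Gamma_ppq = 108/97, Gamma_pqq = 0, Gamma_qpp = 0, Gamma_qpq = 0, Gamma_qqq = 0; accelerations (d^2p/dtau^2, d^2q/dtau^2) = (189/194, 0)


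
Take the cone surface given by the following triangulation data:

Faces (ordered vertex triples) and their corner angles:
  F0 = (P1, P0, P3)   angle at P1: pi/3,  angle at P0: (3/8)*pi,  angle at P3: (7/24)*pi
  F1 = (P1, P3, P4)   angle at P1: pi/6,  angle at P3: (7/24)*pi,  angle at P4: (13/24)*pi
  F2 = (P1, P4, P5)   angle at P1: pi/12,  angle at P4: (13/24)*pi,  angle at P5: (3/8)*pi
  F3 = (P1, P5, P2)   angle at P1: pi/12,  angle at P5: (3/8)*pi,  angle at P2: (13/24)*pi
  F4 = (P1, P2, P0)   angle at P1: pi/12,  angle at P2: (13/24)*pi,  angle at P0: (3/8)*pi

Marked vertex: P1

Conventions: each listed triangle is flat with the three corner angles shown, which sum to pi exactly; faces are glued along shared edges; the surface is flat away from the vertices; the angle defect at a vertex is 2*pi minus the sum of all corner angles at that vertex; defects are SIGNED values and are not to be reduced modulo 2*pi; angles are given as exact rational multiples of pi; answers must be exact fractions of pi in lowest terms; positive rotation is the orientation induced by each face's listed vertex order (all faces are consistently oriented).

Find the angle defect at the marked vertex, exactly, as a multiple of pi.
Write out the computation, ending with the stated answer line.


Sum of corner angles at P1: (3/4)*pi
defect = 2*pi - (3/4)*pi

Answer: defect(P1) = (5/4)*pi


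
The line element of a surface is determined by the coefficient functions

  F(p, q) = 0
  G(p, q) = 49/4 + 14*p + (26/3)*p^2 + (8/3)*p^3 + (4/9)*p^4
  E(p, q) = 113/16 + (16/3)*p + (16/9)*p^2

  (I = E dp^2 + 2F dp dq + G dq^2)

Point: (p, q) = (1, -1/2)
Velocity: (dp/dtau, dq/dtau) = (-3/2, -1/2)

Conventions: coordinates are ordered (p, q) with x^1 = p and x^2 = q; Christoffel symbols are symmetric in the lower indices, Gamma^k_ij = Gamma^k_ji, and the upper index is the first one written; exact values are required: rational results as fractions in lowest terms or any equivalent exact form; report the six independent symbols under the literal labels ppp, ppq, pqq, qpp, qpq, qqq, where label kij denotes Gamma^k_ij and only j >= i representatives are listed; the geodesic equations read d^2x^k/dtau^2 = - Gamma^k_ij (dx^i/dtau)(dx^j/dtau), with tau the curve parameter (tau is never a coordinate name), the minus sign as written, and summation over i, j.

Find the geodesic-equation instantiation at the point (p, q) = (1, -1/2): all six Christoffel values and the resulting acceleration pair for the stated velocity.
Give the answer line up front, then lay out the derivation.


Answer: Gamma_ppp = 640/2041, Gamma_ppq = 0, Gamma_pqq = -2960/2041, Gamma_qpp = 0, Gamma_qpq = 20/37, Gamma_qqq = 0; accelerations (d^2p/dtau^2, d^2q/dtau^2) = (-700/2041, -30/37)

E = 2041/144, F = 0, G = 1369/36 at the point
E_p = 80/9, E_q = 0, F_p = 0, F_q = 0, G_p = 370/9, G_q = 0
EG - F^2 = 2794129/5184;  g^inv = (5184/2794129) * [[1369/36, 0], [0, 2041/144]]
first-kind symbols [ij,l] = (1/2)(d_i g_jl + d_j g_il - d_l g_ij): [pp,p] = E_p/2 = 40/9, [pp,q] = F_p - E_q/2 = 0, [pq,p] = E_q/2 = 0, [pq,q] = G_p/2 = 185/9, [qq,p] = F_q - G_p/2 = -185/9, [qq,q] = G_q/2 = 0
Gamma^p_ij = (G*[ij,p] - F*[ij,q])/(EG - F^2), Gamma^q_ij = (E*[ij,q] - F*[ij,p])/(EG - F^2)
Gamma_ppp = 640/2041, Gamma_ppq = 0, Gamma_pqq = -2960/2041, Gamma_qpp = 0, Gamma_qpq = 20/37, Gamma_qqq = 0
d^2p/dtau^2 = -(Gamma_ppp*(-3/2)^2 + 2*Gamma_ppq*(-3/2)*(-1/2) + Gamma_pqq*(-1/2)^2) = -700/2041
d^2q/dtau^2 = -(Gamma_qpp*(-3/2)^2 + 2*Gamma_qpq*(-3/2)*(-1/2) + Gamma_qqq*(-1/2)^2) = -30/37


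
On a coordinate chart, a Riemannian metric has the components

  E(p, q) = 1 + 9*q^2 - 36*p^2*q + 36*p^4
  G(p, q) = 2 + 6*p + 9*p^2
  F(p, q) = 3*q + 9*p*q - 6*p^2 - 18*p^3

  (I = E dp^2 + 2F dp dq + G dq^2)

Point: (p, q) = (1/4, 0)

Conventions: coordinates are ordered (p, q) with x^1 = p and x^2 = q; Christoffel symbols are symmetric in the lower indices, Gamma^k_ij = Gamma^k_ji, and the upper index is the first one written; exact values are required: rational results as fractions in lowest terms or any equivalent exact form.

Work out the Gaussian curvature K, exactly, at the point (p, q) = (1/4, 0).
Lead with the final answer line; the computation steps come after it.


Answer: K = -36864/72361

E = 73/64, F = -21/32, G = 65/16, EG - F^2 = 269/64 at the point
E_p = 9/4, E_q = -9/4, F_p = -51/8, F_q = 21/4, G_p = 21/2, G_q = 0
E_qq = 18, F_pq = 9, G_pp = 18
Apply the Brioschi formula K = (det M1 - det M2)/(EG - F^2)^2 over the derivative matrices of E, F, G.
M1 = [[-E_qq/2 + F_pq - G_pp/2, E_p/2, F_p - E_q/2], [F_q - G_p/2, E, F], [G_q/2, F, G]] = [[-9, 9/8, -21/4], [0, 73/64, -21/32], [0, -21/32, 65/16]]; det M1 = -2421/64
M2 = [[0, E_q/2, G_p/2], [E_q/2, E, F], [G_p/2, F, G]] = [[0, -9/8, 21/4], [-9/8, 73/64, -21/32], [21/4, -21/32, 65/16]]; det M2 = -1845/64
det M1 - det M2 = -9; K = -9 / (269/64)^2 = -36864/72361


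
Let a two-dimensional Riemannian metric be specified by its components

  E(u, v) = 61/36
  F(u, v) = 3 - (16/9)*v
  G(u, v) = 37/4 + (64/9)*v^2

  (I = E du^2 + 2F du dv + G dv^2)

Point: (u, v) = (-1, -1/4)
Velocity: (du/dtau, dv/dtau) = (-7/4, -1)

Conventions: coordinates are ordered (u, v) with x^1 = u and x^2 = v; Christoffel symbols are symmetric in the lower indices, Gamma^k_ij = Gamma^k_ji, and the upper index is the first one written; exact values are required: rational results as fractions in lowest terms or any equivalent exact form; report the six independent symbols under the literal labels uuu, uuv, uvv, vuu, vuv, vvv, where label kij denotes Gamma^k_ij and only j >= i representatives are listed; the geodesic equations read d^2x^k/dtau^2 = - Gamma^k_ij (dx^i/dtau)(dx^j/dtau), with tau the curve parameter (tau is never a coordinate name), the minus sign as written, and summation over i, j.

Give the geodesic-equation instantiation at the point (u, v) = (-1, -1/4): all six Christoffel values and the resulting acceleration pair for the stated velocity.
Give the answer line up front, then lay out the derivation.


Answer: Gamma_uuu = 0, Gamma_uuv = 0, Gamma_uvv = -1600/657, Gamma_vuu = 0, Gamma_vuv = 0, Gamma_vvv = 448/657; accelerations (d^2u/dtau^2, d^2v/dtau^2) = (1600/657, -448/657)

E = 61/36, F = 31/9, G = 349/36 at the point
E_u = 0, E_v = 0, F_u = 0, F_v = -16/9, G_u = 0, G_v = -32/9
EG - F^2 = 73/16;  g^inv = (16/73) * [[349/36, -31/9], [-31/9, 61/36]]
first-kind symbols [ij,l] = (1/2)(d_i g_jl + d_j g_il - d_l g_ij): [uu,u] = E_u/2 = 0, [uu,v] = F_u - E_v/2 = 0, [uv,u] = E_v/2 = 0, [uv,v] = G_u/2 = 0, [vv,u] = F_v - G_u/2 = -16/9, [vv,v] = G_v/2 = -16/9
Gamma^u_ij = (G*[ij,u] - F*[ij,v])/(EG - F^2), Gamma^v_ij = (E*[ij,v] - F*[ij,u])/(EG - F^2)
Gamma_uuu = 0, Gamma_uuv = 0, Gamma_uvv = -1600/657, Gamma_vuu = 0, Gamma_vuv = 0, Gamma_vvv = 448/657
d^2u/dtau^2 = -(Gamma_uuu*(-7/4)^2 + 2*Gamma_uuv*(-7/4)*(-1) + Gamma_uvv*(-1)^2) = 1600/657
d^2v/dtau^2 = -(Gamma_vuu*(-7/4)^2 + 2*Gamma_vuv*(-7/4)*(-1) + Gamma_vvv*(-1)^2) = -448/657


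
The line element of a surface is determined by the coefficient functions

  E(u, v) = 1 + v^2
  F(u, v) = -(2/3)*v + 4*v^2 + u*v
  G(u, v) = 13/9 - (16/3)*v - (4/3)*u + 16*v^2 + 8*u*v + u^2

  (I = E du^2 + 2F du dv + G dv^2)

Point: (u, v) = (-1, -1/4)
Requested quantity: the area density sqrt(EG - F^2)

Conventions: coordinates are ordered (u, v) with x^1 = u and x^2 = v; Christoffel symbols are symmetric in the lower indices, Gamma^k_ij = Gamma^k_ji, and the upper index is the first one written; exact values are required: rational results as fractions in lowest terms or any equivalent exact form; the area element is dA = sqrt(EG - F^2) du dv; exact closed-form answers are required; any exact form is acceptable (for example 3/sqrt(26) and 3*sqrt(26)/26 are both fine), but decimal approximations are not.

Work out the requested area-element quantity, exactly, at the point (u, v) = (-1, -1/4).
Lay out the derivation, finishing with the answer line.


E = 17/16, F = 2/3, G = 73/9; EG - F^2 = 1177/144

Answer: sqrt(EG - F^2) = sqrt(1177)/12


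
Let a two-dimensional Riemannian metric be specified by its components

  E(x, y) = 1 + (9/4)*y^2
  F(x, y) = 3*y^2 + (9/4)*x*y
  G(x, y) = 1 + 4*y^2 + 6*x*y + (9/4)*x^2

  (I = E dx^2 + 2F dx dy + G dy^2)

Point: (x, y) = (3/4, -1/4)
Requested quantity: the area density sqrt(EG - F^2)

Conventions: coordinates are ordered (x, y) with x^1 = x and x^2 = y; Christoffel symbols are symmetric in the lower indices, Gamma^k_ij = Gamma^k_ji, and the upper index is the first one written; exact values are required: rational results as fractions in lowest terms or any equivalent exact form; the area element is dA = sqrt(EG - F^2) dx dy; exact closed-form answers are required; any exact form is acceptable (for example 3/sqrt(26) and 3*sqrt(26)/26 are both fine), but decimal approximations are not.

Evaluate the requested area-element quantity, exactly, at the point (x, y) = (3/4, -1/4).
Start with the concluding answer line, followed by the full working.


Answer: sqrt(EG - F^2) = 7*sqrt(2)/8

E = 73/64, F = -15/64, G = 89/64; EG - F^2 = 49/32


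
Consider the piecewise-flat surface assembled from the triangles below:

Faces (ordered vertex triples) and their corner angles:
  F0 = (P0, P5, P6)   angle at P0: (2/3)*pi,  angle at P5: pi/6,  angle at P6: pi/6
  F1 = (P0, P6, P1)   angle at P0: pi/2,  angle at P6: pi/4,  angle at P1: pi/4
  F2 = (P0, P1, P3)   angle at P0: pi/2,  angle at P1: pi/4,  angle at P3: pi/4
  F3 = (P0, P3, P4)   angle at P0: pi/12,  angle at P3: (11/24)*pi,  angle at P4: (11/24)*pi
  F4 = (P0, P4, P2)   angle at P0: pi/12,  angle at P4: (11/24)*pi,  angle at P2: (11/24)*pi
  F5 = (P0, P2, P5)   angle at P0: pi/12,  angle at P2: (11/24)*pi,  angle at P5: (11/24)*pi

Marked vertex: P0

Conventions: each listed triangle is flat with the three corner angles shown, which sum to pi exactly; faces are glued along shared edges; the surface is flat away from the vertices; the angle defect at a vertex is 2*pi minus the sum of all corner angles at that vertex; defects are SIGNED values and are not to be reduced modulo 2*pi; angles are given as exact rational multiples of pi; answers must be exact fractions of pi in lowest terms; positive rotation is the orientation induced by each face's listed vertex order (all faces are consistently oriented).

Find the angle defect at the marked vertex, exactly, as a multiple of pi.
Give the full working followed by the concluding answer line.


Sum of corner angles at P0: (23/12)*pi
defect = 2*pi - (23/12)*pi

Answer: defect(P0) = pi/12


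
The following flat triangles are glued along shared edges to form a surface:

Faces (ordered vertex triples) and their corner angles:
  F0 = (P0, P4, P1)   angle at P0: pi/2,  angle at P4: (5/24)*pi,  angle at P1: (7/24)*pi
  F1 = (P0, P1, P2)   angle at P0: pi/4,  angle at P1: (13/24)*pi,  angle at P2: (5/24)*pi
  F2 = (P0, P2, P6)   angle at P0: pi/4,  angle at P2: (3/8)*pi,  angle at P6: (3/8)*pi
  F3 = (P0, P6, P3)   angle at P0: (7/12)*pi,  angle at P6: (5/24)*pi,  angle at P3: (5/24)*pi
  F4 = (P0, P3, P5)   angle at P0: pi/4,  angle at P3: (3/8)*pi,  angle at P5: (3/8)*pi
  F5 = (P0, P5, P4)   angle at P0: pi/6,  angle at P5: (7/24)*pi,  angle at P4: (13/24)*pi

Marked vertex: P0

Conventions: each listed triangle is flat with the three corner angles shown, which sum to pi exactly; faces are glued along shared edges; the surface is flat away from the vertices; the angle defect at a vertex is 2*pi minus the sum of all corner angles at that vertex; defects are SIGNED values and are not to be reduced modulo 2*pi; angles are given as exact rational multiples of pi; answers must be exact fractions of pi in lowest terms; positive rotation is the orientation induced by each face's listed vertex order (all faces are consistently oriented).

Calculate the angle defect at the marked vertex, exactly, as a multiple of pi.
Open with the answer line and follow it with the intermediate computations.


Answer: defect(P0) = 0

Sum of corner angles at P0: 2*pi
defect = 2*pi - 2*pi


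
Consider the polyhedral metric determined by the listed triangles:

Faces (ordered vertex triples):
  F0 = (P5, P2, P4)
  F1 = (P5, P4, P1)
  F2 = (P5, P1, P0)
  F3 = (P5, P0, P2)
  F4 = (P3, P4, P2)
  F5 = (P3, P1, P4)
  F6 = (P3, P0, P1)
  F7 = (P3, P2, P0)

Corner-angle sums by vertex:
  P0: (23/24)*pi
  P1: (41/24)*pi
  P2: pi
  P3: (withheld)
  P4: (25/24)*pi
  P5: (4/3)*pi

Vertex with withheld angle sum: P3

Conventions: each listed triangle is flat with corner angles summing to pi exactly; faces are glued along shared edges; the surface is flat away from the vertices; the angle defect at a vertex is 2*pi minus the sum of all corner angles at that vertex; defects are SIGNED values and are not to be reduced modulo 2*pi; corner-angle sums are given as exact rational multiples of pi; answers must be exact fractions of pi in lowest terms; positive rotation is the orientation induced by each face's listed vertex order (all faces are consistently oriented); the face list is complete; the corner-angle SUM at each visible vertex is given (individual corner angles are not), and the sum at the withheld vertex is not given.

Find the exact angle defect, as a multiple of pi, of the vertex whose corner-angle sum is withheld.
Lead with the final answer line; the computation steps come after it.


Answer: defect(P3) = pi/24

V = 6, E = 12, F = 8; chi = V - E + F = 2
Gauss-Bonnet: total defect = 2*pi*chi = 4*pi; visible defects sum to (95/24)*pi


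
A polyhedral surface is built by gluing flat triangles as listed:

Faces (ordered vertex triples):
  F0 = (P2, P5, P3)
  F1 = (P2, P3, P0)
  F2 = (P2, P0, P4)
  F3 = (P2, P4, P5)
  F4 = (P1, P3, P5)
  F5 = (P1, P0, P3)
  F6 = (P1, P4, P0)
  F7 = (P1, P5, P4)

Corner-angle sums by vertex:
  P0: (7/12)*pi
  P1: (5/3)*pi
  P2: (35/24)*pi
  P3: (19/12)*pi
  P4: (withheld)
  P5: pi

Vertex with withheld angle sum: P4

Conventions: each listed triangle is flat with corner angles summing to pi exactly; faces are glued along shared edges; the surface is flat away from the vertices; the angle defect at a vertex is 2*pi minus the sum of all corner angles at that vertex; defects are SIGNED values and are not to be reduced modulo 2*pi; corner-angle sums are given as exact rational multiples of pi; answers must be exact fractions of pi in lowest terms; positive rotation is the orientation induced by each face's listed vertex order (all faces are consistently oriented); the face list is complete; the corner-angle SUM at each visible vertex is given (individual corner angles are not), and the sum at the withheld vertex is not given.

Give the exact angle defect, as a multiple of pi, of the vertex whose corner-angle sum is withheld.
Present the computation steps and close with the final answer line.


V = 6, E = 12, F = 8; chi = V - E + F = 2
Gauss-Bonnet: total defect = 2*pi*chi = 4*pi; visible defects sum to (89/24)*pi

Answer: defect(P4) = (7/24)*pi


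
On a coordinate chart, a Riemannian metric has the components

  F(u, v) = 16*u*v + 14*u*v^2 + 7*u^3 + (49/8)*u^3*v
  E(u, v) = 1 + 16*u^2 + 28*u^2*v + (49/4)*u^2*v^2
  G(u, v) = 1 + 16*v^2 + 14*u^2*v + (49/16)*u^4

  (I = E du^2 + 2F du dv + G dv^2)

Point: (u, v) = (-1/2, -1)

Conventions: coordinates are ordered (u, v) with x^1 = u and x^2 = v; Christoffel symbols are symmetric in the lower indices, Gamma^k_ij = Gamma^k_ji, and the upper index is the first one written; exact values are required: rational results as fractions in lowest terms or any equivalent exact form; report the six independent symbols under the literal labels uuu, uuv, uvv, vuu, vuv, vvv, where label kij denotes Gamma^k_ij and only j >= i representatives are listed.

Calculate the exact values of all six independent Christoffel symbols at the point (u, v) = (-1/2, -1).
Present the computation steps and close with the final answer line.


E = 17/16, F = 57/64, G = 3505/256 at the point
E_u = -1/4, E_v = 7/8, F_u = -43/32, F_v = 335/64, G_u = 399/32, G_v = -57/2
EG - F^2 = 3521/256;  g^inv = (256/3521) * [[3505/256, -57/64], [-57/64, 17/16]]
first-kind symbols [ij,l] = (1/2)(d_i g_jl + d_j g_il - d_l g_ij): [uu,u] = E_u/2 = -1/8, [uu,v] = F_u - E_v/2 = -57/32, [uv,u] = E_v/2 = 7/16, [uv,v] = G_u/2 = 399/64, [vv,u] = F_v - G_u/2 = -1, [vv,v] = G_v/2 = -57/4
Gamma^u_ij = (G*[ij,u] - F*[ij,v])/(EG - F^2), Gamma^v_ij = (E*[ij,v] - F*[ij,u])/(EG - F^2)

Answer: Gamma_uuu = -32/3521, Gamma_uuv = 16/503, Gamma_uvv = -256/3521, Gamma_vuu = -456/3521, Gamma_vuv = 228/503, Gamma_vvv = -3648/3521


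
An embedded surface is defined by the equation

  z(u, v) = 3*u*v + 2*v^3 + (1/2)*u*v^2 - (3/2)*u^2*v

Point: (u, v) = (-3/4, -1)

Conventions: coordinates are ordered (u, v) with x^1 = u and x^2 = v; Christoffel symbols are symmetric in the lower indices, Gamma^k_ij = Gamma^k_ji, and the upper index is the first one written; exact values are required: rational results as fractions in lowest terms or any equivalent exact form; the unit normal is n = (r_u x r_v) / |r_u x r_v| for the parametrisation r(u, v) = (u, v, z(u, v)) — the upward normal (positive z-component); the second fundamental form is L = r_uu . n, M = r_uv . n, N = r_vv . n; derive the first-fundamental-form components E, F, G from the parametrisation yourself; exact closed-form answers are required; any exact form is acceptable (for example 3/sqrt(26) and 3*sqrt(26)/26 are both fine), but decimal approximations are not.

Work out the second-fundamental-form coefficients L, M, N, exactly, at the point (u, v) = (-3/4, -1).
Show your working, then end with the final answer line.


z_u = -19/4, z_v = 117/32, z_uu = 3, z_uv = 17/4, z_vv = -51/4
E = 377/16, F = -2223/128, G = 14713/1024; answer radicand W^2 = 37817/1024
unnormalised second-form numerators: l = 3, m = 17/4, n = -51/4; L = l/sqrt(37817/1024), and similarly M = m/sqrt(W^2), N = n/sqrt(W^2)

Answer: L = 96*sqrt(37817)/37817, M = 136*sqrt(37817)/37817, N = -408*sqrt(37817)/37817


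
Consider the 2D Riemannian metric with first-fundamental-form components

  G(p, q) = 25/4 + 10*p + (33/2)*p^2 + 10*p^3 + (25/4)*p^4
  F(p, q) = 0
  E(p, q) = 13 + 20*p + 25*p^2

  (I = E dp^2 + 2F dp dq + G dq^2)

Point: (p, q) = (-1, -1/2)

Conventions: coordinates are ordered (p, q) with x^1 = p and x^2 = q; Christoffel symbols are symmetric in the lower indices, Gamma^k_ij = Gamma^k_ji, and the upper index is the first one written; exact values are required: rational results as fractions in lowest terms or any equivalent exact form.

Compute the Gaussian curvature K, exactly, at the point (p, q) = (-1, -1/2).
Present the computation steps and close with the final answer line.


E = 18, F = 0, G = 9, EG - F^2 = 162 at the point
E_p = -30, E_q = 0, F_p = 0, F_q = 0, G_p = -18, G_q = 0
E_qq = 0, F_pq = 0, G_pp = 48
The intrinsic route: Brioschi's K = (det M1 - det M2)/(EG - F^2)^2.
M1 = [[-E_qq/2 + F_pq - G_pp/2, E_p/2, F_p - E_q/2], [F_q - G_p/2, E, F], [G_q/2, F, G]] = [[-24, -15, 0], [9, 18, 0], [0, 0, 9]]; det M1 = -2673
M2 = [[0, E_q/2, G_p/2], [E_q/2, E, F], [G_p/2, F, G]] = [[0, 0, -9], [0, 18, 0], [-9, 0, 9]]; det M2 = -1458
det M1 - det M2 = -1215; K = -1215 / (162)^2 = -5/108

Answer: K = -5/108


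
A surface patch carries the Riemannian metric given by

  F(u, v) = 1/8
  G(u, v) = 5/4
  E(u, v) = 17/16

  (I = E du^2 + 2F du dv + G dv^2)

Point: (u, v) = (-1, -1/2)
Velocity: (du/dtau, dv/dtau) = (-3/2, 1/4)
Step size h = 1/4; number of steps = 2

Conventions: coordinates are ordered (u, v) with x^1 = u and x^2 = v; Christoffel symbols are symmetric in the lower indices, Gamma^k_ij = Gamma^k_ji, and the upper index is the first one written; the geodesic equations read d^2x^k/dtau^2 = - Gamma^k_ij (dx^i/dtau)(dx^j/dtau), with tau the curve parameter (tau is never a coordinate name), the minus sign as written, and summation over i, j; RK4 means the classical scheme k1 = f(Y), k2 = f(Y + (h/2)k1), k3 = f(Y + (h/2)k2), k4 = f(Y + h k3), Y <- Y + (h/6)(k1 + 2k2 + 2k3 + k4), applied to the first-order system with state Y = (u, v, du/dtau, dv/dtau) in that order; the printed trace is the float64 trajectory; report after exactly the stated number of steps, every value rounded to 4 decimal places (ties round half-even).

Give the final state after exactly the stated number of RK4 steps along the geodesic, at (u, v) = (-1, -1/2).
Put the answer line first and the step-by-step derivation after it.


Answer: u = -1.7500, v = -0.3750, du/dtau = -1.5000, dv/dtau = 0.2500

f(Y) = (du/dtau, dv/dtau, -Gamma^u_ij Y'^i Y'^j, -Gamma^v_ij Y'^i Y'^j) with the Gammas evaluated at the stage position; h = 0.250000; intermediate values shown to 6 dp
step 0: u = -1.0000, v = -0.5000, du/dtau = -1.5000, dv/dtau = 0.2500
step 1:
  k1: at (u, v) = (-1.000000, -0.500000), (du/dtau, dv/dtau) = (-1.500000, 0.250000); Gamma_uuu = 0.000000, Gamma_uuv = 0.000000, Gamma_uvv = 0.000000, Gamma_vuu = 0.000000, Gamma_vuv = 0.000000, Gamma_vvv = 0.000000; k1 = (-1.500000, 0.250000, 0.000000, 0.000000)
  k2: at (u, v) = (-1.187500, -0.468750), (du/dtau, dv/dtau) = (-1.500000, 0.250000); Gamma_uuu = 0.000000, Gamma_uuv = 0.000000, Gamma_uvv = 0.000000, Gamma_vuu = 0.000000, Gamma_vuv = 0.000000, Gamma_vvv = 0.000000; k2 = (-1.500000, 0.250000, 0.000000, 0.000000)
  k3: at (u, v) = (-1.187500, -0.468750), (du/dtau, dv/dtau) = (-1.500000, 0.250000); Gamma_uuu = 0.000000, Gamma_uuv = 0.000000, Gamma_uvv = 0.000000, Gamma_vuu = 0.000000, Gamma_vuv = 0.000000, Gamma_vvv = 0.000000; k3 = (-1.500000, 0.250000, 0.000000, 0.000000)
  k4: at (u, v) = (-1.375000, -0.437500), (du/dtau, dv/dtau) = (-1.500000, 0.250000); Gamma_uuu = 0.000000, Gamma_uuv = 0.000000, Gamma_uvv = 0.000000, Gamma_vuu = 0.000000, Gamma_vuv = 0.000000, Gamma_vvv = 0.000000; k4 = (-1.500000, 0.250000, 0.000000, 0.000000)
  Y <- Y + (h/6)(k1 + 2k2 + 2k3 + k4): u = -1.3750, v = -0.4375, du/dtau = -1.5000, dv/dtau = 0.2500
step 2:
  k1: at (u, v) = (-1.375000, -0.437500), (du/dtau, dv/dtau) = (-1.500000, 0.250000); Gamma_uuu = 0.000000, Gamma_uuv = 0.000000, Gamma_uvv = 0.000000, Gamma_vuu = 0.000000, Gamma_vuv = 0.000000, Gamma_vvv = 0.000000; k1 = (-1.500000, 0.250000, 0.000000, 0.000000)
  k2: at (u, v) = (-1.562500, -0.406250), (du/dtau, dv/dtau) = (-1.500000, 0.250000); Gamma_uuu = 0.000000, Gamma_uuv = 0.000000, Gamma_uvv = 0.000000, Gamma_vuu = 0.000000, Gamma_vuv = 0.000000, Gamma_vvv = 0.000000; k2 = (-1.500000, 0.250000, 0.000000, 0.000000)
  k3: at (u, v) = (-1.562500, -0.406250), (du/dtau, dv/dtau) = (-1.500000, 0.250000); Gamma_uuu = 0.000000, Gamma_uuv = 0.000000, Gamma_uvv = 0.000000, Gamma_vuu = 0.000000, Gamma_vuv = 0.000000, Gamma_vvv = 0.000000; k3 = (-1.500000, 0.250000, 0.000000, 0.000000)
  k4: at (u, v) = (-1.750000, -0.375000), (du/dtau, dv/dtau) = (-1.500000, 0.250000); Gamma_uuu = 0.000000, Gamma_uuv = 0.000000, Gamma_uvv = 0.000000, Gamma_vuu = 0.000000, Gamma_vuv = 0.000000, Gamma_vvv = 0.000000; k4 = (-1.500000, 0.250000, 0.000000, 0.000000)
  Y <- Y + (h/6)(k1 + 2k2 + 2k3 + k4): u = -1.7500, v = -0.3750, du/dtau = -1.5000, dv/dtau = 0.2500


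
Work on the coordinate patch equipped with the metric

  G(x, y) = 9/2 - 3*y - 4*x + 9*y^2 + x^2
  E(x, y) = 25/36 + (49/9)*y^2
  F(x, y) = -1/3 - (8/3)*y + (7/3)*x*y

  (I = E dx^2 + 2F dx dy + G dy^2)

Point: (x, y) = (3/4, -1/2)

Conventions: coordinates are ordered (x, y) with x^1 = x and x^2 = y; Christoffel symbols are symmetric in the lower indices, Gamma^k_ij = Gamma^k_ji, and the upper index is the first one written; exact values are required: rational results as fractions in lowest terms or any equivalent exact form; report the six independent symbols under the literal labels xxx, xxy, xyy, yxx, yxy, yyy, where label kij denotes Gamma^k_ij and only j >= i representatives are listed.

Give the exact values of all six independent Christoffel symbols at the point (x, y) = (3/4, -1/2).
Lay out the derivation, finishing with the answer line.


E = 37/18, F = 1/8, G = 93/16 at the point
E_x = 0, E_y = -49/9, F_x = -7/6, F_y = -11/12, G_x = -5/2, G_y = -12
EG - F^2 = 2291/192;  g^inv = (192/2291) * [[93/16, -1/8], [-1/8, 37/18]]
first-kind symbols [ij,l] = (1/2)(d_i g_jl + d_j g_il - d_l g_ij): [xx,x] = E_x/2 = 0, [xx,y] = F_x - E_y/2 = 14/9, [xy,x] = E_y/2 = -49/18, [xy,y] = G_x/2 = -5/4, [yy,x] = F_y - G_x/2 = 1/3, [yy,y] = G_y/2 = -6
Gamma^x_ij = (G*[ij,x] - F*[ij,y])/(EG - F^2), Gamma^y_ij = (E*[ij,y] - F*[ij,x])/(EG - F^2)

Answer: Gamma_xxx = -112/6873, Gamma_xxy = -3008/2291, Gamma_xyy = 516/2291, Gamma_yxx = 16576/61857, Gamma_yxy = -428/2291, Gamma_yyy = -2376/2291


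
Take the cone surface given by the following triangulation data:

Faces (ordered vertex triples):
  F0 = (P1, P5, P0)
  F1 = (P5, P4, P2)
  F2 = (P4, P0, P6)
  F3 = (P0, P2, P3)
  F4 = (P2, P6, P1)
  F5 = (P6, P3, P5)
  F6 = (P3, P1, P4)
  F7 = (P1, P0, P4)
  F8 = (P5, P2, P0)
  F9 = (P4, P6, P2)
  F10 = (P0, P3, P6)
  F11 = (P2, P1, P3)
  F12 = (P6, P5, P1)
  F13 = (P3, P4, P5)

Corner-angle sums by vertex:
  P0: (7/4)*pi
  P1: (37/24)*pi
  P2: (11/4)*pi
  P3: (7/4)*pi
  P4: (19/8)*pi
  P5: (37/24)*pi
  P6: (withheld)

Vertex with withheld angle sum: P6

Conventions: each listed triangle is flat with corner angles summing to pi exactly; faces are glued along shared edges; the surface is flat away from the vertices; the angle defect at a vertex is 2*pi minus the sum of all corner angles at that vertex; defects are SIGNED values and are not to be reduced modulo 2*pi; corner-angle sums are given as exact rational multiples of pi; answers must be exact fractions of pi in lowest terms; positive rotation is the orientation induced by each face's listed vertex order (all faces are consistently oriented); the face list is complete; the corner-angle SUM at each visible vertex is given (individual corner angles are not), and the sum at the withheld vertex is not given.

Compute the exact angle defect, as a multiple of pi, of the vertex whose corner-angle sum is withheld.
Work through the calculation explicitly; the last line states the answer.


V = 7, E = 21, F = 14; chi = V - E + F = 0
Gauss-Bonnet: total defect = 2*pi*chi = 0; visible defects sum to (7/24)*pi

Answer: defect(P6) = (-7/24)*pi


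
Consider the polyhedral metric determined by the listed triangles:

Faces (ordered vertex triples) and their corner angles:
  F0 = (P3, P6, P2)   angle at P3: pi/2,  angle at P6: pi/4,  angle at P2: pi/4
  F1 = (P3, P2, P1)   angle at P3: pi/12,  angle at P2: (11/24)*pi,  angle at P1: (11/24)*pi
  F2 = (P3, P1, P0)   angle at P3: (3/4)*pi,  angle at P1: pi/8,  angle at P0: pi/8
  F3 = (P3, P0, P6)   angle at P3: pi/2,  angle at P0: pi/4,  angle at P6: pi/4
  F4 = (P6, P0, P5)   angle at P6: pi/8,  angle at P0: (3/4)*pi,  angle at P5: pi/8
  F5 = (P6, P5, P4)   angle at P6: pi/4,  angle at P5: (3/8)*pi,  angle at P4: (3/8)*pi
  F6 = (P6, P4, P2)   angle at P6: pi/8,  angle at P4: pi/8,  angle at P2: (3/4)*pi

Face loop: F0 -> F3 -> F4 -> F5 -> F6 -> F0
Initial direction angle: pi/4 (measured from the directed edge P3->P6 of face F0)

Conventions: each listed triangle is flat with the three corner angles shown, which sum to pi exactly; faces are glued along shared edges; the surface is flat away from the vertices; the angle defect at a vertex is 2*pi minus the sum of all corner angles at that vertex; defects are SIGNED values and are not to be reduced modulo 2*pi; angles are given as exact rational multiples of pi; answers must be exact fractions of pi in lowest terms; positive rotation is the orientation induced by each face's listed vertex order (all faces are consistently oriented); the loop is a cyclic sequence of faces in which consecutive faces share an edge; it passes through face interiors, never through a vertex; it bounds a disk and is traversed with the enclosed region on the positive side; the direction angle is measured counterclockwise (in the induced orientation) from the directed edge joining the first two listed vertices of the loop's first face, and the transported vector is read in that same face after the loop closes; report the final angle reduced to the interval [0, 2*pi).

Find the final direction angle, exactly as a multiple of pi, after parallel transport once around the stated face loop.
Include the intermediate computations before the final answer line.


enclosed vertex P6: corner angles sum to pi, defect = 2*pi - pi = pi
summing the enclosed defects onto the initial angle, mod 2*pi in the induced orientation:
final angle = pi/4 + pi = (5/4)*pi (mod 2*pi)

Answer: final direction angle = (5/4)*pi
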